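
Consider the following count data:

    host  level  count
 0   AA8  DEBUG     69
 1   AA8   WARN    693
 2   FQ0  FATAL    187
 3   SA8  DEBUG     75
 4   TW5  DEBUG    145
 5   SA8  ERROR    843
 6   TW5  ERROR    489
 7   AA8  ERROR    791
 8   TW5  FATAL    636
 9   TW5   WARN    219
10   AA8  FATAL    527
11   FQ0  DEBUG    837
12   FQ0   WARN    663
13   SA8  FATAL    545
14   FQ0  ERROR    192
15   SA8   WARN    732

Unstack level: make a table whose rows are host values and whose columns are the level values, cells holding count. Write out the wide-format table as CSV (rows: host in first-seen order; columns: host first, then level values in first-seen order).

host,DEBUG,WARN,FATAL,ERROR
AA8,69,693,527,791
FQ0,837,663,187,192
SA8,75,732,545,843
TW5,145,219,636,489

Columns: host plus the 4 distinct level values (DEBUG, WARN, FATAL, ERROR).
For example, row AA8 column DEBUG takes count=69 from the long row (AA8, DEBUG).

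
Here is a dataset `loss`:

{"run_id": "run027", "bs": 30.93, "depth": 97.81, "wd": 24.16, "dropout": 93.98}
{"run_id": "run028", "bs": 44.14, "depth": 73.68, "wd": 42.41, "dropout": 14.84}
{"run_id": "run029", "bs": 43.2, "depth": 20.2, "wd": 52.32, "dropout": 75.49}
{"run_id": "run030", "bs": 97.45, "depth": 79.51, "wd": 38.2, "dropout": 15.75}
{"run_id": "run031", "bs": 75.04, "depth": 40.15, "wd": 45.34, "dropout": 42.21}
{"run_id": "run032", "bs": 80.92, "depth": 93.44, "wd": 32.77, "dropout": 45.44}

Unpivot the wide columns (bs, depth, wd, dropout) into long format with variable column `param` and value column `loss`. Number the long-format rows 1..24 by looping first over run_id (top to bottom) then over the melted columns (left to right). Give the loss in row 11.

52.32

24 rows total (6 × 4). Row 11: index ⌊(11-1)/4⌋ = 2 into run_id → run029; (11-1) mod 4 = 2 into the melted columns → wd.
So row 11 is (run029, wd, 52.32); loss = 52.32.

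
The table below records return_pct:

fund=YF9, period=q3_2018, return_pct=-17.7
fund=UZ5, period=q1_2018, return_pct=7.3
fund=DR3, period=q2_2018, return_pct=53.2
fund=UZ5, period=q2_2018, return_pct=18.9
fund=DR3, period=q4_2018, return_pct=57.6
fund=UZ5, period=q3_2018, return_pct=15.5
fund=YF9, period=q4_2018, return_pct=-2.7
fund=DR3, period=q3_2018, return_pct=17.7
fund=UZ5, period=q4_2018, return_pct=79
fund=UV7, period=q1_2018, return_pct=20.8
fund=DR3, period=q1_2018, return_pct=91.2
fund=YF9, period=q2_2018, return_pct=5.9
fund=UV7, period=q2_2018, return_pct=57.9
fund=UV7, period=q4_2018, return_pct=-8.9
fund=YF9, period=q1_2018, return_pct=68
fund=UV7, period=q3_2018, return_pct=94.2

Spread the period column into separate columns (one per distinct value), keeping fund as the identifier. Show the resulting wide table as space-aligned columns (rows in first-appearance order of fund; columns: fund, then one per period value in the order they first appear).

Columns: fund plus the 4 distinct period values (q3_2018, q1_2018, q2_2018, q4_2018).
For example, row YF9 column q3_2018 takes return_pct=-17.7 from the long row (YF9, q3_2018).

fund  q3_2018  q1_2018  q2_2018  q4_2018
YF9   -17.7    68       5.9      -2.7   
UZ5   15.5     7.3      18.9     79     
DR3   17.7     91.2     53.2     57.6   
UV7   94.2     20.8     57.9     -8.9   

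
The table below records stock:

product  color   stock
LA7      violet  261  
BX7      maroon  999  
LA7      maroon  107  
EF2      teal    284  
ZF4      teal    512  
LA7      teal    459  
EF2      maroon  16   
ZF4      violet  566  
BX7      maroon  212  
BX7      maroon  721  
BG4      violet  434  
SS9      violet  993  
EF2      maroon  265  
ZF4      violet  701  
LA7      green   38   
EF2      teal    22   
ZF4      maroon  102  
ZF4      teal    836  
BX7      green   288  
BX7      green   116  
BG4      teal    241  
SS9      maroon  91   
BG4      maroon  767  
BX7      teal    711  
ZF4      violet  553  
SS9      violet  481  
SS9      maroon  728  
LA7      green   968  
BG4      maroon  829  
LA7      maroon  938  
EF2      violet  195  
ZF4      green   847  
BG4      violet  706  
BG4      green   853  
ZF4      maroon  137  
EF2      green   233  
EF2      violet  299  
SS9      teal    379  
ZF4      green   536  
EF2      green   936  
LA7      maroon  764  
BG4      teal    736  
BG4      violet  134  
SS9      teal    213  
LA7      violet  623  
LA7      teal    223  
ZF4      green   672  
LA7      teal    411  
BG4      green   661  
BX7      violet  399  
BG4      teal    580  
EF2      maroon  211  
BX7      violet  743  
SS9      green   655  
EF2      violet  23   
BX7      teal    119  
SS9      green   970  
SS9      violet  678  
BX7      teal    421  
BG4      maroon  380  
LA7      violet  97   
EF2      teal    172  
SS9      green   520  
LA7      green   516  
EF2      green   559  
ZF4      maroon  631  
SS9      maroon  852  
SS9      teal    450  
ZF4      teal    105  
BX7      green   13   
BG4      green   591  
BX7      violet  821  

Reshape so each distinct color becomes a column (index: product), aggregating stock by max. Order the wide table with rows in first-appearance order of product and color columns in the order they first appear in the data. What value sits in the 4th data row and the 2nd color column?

With rows in first-appearance order of product, row 4 is product=ZF4. color columns in first-appearance order: violet, maroon, teal, green; column 2 is maroon.
Long rows with product=ZF4, color=maroon: max(102, 137, 631) = 631.

631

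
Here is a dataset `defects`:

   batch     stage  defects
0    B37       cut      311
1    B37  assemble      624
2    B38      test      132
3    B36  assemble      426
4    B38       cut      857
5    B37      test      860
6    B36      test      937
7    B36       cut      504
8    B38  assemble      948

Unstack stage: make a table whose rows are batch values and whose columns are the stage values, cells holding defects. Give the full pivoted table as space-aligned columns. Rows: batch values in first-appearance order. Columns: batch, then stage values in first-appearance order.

batch  cut  assemble  test
B37    311  624       860 
B38    857  948       132 
B36    504  426       937 

Columns: batch plus the 3 distinct stage values (cut, assemble, test).
For example, row B37 column cut takes defects=311 from the long row (B37, cut).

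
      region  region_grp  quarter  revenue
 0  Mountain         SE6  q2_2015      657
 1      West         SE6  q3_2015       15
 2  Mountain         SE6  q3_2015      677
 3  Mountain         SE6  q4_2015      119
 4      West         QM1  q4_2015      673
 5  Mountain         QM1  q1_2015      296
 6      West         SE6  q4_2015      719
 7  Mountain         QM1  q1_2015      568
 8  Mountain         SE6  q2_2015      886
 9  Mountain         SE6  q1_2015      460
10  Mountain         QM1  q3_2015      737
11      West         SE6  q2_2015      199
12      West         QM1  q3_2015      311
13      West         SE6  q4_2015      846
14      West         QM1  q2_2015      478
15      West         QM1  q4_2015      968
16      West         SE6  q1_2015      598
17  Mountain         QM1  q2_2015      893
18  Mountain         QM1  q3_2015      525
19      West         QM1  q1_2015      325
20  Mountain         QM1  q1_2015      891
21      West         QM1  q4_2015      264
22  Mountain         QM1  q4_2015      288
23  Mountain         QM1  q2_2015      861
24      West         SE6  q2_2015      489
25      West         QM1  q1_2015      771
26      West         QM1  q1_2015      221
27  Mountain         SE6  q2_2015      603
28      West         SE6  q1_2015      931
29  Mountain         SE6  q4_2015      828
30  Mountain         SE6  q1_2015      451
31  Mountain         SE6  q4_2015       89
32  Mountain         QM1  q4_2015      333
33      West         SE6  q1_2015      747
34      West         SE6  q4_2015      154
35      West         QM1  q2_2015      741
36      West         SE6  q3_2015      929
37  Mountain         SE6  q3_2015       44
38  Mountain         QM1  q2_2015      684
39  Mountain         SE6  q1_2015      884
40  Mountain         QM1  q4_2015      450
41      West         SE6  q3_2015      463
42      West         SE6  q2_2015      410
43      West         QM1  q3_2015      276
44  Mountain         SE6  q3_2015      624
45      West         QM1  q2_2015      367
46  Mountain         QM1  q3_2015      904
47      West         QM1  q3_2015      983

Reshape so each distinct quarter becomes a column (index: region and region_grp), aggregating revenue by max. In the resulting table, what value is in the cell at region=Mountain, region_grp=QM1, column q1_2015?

Rows with region=Mountain, region_grp=QM1 and quarter=q1_2015: revenue values are 296, 568, 891.
max(296, 568, 891) = 891.

891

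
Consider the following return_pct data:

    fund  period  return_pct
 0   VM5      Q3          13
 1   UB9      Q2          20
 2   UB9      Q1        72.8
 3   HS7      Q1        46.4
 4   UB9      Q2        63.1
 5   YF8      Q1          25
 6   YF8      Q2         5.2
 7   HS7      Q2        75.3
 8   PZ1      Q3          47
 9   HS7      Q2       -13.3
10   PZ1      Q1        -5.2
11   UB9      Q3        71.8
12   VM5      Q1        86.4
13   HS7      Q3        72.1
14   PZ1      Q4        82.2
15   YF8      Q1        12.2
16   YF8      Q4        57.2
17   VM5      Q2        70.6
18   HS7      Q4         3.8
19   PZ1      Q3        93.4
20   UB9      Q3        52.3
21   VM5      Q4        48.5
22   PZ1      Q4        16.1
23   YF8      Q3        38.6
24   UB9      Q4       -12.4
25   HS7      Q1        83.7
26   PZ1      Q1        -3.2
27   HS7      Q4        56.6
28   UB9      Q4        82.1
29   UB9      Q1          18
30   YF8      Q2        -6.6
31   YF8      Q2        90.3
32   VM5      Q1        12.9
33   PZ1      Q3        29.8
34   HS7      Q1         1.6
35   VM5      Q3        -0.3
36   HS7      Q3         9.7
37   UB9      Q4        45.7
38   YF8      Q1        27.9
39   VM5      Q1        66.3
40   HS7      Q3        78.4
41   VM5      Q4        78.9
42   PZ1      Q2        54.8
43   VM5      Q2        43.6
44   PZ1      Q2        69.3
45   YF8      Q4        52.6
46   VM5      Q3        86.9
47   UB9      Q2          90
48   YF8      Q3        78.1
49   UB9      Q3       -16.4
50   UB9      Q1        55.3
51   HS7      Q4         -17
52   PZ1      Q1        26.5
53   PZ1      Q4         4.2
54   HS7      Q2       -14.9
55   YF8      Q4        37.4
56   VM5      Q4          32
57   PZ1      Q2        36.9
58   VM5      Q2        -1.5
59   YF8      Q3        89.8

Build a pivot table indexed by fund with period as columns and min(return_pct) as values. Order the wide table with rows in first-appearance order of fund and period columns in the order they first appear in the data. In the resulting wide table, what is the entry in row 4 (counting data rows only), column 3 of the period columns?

12.2

With rows in first-appearance order of fund, row 4 is fund=YF8. period columns in first-appearance order: Q3, Q2, Q1, Q4; column 3 is Q1.
Long rows with fund=YF8, period=Q1: min(25, 12.2, 27.9) = 12.2.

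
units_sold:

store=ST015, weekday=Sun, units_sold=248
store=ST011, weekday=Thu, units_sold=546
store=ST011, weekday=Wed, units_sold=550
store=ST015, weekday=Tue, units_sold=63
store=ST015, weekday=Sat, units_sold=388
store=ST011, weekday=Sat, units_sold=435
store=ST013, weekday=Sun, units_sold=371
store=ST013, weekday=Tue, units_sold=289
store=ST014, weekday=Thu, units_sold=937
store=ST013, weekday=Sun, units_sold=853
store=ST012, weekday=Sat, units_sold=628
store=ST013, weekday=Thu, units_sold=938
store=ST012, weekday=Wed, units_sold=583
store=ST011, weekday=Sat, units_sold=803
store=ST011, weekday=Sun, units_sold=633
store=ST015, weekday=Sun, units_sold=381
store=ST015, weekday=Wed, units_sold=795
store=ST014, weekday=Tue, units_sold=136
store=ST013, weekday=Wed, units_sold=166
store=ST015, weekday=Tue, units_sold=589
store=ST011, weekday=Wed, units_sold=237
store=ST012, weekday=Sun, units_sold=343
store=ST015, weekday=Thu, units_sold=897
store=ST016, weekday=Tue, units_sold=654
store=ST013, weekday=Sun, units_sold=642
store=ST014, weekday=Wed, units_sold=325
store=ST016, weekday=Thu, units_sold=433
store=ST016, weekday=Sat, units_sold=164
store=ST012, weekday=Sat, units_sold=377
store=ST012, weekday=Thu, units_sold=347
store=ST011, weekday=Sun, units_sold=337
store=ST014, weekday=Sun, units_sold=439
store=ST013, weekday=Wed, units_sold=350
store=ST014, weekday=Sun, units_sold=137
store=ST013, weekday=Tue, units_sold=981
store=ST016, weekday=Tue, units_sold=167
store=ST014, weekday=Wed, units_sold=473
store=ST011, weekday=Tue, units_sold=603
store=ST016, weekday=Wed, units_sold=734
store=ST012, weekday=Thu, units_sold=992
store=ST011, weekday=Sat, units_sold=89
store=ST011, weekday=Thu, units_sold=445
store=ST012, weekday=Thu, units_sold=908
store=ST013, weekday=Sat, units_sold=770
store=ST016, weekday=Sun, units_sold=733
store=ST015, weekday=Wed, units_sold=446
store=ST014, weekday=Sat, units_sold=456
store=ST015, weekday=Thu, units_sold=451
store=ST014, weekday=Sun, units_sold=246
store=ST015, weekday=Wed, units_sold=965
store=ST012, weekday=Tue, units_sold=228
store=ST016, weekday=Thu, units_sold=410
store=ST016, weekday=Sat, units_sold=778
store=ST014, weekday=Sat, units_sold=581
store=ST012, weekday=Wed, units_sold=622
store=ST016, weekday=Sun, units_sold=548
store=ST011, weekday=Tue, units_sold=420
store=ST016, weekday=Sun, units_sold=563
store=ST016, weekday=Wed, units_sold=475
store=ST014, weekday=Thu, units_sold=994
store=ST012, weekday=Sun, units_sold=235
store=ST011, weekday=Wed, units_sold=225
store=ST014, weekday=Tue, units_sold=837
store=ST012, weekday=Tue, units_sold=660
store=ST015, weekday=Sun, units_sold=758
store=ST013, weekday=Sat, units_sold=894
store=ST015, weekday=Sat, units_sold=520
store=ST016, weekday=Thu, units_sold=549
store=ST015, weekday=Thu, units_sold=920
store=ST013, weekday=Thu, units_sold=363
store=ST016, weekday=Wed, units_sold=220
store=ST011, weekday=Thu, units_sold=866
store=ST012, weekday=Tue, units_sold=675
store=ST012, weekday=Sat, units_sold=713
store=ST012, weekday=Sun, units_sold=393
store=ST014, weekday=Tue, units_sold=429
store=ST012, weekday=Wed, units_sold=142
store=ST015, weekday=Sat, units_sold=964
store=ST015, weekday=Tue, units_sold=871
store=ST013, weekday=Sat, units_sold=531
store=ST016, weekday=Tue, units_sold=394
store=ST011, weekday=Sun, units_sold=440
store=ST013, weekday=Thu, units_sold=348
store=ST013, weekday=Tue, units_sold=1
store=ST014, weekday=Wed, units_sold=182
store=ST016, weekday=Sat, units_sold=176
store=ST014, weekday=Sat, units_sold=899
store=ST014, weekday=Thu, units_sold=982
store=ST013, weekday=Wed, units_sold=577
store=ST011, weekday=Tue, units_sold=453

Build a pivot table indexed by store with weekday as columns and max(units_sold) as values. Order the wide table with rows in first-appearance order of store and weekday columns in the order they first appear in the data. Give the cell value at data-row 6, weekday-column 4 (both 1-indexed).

654

With rows in first-appearance order of store, row 6 is store=ST016. weekday columns in first-appearance order: Sun, Thu, Wed, Tue, Sat; column 4 is Tue.
Long rows with store=ST016, weekday=Tue: max(654, 167, 394) = 654.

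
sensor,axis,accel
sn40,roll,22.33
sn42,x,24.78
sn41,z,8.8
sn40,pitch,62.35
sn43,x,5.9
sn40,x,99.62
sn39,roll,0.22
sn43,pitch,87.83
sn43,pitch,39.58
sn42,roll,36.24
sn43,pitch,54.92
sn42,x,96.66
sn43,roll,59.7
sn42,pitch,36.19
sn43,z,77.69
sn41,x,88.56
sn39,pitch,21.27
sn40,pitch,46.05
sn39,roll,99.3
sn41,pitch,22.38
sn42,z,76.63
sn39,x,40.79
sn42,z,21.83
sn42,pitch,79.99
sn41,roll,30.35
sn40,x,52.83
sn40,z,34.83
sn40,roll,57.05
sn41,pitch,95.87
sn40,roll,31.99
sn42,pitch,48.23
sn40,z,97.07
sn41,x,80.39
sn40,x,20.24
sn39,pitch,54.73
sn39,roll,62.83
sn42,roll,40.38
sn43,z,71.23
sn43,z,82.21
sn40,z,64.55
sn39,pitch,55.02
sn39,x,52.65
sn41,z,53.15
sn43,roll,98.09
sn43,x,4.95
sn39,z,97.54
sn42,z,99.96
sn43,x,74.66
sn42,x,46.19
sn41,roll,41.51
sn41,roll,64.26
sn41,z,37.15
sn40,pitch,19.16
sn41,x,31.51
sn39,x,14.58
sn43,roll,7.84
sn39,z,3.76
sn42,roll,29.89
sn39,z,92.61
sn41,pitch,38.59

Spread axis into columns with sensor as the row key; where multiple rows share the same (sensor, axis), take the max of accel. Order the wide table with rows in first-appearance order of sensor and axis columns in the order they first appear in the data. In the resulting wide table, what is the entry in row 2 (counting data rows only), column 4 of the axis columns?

79.99

With rows in first-appearance order of sensor, row 2 is sensor=sn42. axis columns in first-appearance order: roll, x, z, pitch; column 4 is pitch.
Long rows with sensor=sn42, axis=pitch: max(36.19, 79.99, 48.23) = 79.99.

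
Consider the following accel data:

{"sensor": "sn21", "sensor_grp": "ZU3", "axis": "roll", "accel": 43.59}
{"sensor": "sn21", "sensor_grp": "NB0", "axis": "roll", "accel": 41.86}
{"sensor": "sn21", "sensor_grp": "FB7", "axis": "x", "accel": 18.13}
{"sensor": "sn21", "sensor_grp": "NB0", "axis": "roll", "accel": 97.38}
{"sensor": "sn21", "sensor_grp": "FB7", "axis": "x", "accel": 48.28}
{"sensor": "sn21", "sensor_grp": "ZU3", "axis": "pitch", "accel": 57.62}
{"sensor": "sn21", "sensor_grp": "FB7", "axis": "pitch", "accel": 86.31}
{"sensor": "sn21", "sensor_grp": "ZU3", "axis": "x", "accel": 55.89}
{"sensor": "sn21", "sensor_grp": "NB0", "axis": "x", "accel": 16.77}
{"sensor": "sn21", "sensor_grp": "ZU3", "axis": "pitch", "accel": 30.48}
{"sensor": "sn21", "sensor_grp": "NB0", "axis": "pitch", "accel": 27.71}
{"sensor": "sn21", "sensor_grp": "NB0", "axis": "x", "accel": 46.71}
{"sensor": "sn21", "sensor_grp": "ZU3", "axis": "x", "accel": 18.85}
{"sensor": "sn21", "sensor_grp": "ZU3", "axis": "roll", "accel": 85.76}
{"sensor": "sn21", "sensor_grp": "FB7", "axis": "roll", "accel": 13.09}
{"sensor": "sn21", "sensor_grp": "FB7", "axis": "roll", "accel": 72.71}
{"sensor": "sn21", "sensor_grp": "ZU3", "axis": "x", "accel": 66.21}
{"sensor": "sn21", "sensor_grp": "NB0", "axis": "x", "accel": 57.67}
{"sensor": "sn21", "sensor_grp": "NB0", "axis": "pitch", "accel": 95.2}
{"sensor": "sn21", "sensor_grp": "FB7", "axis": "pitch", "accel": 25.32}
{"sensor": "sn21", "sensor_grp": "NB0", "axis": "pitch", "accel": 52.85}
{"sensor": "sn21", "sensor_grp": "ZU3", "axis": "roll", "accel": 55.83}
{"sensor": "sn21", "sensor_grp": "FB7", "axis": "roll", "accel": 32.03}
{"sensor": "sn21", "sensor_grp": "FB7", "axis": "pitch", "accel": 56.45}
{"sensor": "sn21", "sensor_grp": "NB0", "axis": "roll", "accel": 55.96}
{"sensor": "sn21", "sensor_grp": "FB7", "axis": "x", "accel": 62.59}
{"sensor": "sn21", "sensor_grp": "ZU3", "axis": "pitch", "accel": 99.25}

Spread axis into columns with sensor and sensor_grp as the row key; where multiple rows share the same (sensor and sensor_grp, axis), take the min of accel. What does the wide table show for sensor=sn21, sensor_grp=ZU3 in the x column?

Rows with sensor=sn21, sensor_grp=ZU3 and axis=x: accel values are 55.89, 18.85, 66.21.
min(55.89, 18.85, 66.21) = 18.85.

18.85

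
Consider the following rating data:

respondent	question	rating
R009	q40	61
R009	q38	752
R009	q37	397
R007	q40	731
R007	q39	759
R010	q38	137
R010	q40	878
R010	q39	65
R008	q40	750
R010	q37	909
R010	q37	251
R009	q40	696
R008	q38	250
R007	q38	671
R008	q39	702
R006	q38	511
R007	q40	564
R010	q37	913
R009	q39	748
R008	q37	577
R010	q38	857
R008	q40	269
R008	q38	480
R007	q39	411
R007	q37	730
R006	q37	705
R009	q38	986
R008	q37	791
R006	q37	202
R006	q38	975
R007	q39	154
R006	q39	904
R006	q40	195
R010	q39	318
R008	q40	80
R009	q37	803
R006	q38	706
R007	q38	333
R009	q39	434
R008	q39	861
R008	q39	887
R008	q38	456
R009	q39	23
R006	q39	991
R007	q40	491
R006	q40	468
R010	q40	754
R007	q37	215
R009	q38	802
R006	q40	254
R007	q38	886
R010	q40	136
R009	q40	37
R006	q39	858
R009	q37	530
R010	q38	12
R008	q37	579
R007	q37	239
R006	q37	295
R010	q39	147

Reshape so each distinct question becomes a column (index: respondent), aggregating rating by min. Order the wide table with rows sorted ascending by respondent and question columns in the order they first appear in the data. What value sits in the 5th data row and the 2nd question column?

12

With rows sorted ascending by respondent, row 5 is respondent=R010. question columns in first-appearance order: q40, q38, q37, q39; column 2 is q38.
Long rows with respondent=R010, question=q38: min(137, 857, 12) = 12.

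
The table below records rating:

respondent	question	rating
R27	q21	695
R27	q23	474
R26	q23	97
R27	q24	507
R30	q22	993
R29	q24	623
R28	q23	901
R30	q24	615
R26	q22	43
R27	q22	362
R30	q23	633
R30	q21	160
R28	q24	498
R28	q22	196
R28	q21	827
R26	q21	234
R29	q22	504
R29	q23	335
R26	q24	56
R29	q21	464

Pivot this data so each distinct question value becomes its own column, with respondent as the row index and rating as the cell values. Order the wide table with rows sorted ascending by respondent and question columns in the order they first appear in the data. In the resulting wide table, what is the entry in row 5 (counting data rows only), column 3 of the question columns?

With rows sorted ascending by respondent, row 5 is respondent=R30. question columns in first-appearance order: q21, q23, q24, q22; column 3 is q24.
Long rows with respondent=R30, question=q24: rating = 615.

615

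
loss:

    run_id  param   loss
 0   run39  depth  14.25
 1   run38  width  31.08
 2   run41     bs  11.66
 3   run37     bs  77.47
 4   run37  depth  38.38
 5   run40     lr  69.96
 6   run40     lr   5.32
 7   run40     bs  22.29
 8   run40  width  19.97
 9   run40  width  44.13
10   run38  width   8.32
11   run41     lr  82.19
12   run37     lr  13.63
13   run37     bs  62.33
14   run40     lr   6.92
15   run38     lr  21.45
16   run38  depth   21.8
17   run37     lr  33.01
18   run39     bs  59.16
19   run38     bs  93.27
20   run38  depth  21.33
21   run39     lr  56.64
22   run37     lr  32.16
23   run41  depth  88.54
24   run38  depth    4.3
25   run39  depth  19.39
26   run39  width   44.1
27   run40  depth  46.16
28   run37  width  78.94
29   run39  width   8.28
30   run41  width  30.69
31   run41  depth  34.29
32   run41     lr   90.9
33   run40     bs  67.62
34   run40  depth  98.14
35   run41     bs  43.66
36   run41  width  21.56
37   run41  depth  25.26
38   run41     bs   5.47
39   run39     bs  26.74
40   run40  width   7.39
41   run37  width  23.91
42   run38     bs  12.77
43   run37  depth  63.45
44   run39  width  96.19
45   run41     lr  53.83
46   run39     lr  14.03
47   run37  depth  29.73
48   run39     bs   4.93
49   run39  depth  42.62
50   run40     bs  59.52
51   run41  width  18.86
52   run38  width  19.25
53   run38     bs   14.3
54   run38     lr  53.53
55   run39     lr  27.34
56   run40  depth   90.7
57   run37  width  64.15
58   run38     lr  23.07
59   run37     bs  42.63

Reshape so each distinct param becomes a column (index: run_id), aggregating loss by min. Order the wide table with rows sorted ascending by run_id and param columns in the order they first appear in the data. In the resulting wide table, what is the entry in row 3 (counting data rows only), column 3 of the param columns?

4.93

With rows sorted ascending by run_id, row 3 is run_id=run39. param columns in first-appearance order: depth, width, bs, lr; column 3 is bs.
Long rows with run_id=run39, param=bs: min(59.16, 26.74, 4.93) = 4.93.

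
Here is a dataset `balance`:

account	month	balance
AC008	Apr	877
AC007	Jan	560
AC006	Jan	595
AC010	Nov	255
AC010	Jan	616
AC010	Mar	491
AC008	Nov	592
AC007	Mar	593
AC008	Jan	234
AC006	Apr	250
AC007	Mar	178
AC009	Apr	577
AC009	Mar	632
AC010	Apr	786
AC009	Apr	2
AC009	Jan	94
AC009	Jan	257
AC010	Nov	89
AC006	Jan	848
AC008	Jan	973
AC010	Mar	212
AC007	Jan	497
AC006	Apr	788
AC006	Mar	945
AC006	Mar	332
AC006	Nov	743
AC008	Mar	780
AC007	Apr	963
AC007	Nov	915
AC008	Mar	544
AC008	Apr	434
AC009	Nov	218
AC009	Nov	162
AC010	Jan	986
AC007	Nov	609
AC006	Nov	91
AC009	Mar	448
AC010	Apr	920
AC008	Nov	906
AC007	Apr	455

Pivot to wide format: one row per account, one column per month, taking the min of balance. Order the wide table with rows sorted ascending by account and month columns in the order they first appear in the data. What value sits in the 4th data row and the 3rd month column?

162

With rows sorted ascending by account, row 4 is account=AC009. month columns in first-appearance order: Apr, Jan, Nov, Mar; column 3 is Nov.
Long rows with account=AC009, month=Nov: min(218, 162) = 162.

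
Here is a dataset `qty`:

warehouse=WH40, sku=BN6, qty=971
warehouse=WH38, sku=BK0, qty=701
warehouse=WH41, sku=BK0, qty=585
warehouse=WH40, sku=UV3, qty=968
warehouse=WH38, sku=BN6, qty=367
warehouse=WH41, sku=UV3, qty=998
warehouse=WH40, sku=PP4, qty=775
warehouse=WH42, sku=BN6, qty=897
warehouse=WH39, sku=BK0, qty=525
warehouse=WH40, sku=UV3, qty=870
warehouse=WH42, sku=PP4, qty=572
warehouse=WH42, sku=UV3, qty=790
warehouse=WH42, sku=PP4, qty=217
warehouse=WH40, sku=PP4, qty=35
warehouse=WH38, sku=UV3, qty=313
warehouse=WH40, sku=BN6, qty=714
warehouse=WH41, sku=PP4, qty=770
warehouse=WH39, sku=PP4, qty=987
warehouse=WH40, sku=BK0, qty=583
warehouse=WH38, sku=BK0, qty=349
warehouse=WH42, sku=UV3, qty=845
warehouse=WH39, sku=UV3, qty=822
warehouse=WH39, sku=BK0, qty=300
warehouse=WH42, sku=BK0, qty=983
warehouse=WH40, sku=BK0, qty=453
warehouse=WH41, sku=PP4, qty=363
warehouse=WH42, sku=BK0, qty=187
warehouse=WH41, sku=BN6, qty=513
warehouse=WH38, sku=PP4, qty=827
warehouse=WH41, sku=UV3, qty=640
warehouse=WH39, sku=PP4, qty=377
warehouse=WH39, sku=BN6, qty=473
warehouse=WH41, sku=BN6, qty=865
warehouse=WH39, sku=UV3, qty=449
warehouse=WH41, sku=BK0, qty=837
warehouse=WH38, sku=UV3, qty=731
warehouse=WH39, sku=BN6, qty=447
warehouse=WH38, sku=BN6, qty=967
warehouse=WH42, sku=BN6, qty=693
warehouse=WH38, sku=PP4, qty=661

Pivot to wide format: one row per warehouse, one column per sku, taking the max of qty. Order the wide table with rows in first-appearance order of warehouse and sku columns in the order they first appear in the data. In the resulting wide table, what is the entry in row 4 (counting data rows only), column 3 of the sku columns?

With rows in first-appearance order of warehouse, row 4 is warehouse=WH42. sku columns in first-appearance order: BN6, BK0, UV3, PP4; column 3 is UV3.
Long rows with warehouse=WH42, sku=UV3: max(790, 845) = 845.

845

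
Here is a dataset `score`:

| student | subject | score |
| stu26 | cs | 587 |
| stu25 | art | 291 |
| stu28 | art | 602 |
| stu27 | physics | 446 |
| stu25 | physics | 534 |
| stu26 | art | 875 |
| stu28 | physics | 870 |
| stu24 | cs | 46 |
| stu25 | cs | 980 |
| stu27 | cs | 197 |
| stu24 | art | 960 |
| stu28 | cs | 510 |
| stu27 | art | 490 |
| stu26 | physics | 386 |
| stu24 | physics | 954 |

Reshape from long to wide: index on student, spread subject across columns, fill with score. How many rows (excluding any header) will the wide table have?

5

5 distinct student values → 5 rows.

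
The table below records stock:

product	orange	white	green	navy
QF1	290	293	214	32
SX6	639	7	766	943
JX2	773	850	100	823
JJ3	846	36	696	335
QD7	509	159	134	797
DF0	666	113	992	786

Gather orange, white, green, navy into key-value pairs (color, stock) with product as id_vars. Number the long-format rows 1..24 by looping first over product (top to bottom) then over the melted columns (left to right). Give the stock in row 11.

100

24 rows total (6 × 4). Row 11: index ⌊(11-1)/4⌋ = 2 into product → JX2; (11-1) mod 4 = 2 into the melted columns → green.
So row 11 is (JX2, green, 100); stock = 100.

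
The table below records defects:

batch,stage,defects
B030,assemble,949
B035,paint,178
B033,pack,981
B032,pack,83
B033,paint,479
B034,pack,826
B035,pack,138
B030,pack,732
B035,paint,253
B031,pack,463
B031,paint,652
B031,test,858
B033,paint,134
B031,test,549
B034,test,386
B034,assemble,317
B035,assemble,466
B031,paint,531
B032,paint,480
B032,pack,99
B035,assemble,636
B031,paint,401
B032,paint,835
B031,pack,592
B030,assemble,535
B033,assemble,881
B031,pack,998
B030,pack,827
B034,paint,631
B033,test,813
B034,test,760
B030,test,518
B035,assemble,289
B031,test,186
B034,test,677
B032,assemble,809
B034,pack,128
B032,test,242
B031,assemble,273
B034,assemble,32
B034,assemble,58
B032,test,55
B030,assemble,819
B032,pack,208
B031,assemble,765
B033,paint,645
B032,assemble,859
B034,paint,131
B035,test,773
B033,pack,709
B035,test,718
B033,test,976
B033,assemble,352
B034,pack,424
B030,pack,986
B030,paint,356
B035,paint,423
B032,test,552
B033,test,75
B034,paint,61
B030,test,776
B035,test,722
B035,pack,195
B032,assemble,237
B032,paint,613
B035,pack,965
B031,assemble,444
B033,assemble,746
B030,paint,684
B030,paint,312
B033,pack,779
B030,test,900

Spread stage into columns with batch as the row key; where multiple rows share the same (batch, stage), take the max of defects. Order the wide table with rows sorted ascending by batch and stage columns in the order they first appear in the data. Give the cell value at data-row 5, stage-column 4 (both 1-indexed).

760

With rows sorted ascending by batch, row 5 is batch=B034. stage columns in first-appearance order: assemble, paint, pack, test; column 4 is test.
Long rows with batch=B034, stage=test: max(386, 760, 677) = 760.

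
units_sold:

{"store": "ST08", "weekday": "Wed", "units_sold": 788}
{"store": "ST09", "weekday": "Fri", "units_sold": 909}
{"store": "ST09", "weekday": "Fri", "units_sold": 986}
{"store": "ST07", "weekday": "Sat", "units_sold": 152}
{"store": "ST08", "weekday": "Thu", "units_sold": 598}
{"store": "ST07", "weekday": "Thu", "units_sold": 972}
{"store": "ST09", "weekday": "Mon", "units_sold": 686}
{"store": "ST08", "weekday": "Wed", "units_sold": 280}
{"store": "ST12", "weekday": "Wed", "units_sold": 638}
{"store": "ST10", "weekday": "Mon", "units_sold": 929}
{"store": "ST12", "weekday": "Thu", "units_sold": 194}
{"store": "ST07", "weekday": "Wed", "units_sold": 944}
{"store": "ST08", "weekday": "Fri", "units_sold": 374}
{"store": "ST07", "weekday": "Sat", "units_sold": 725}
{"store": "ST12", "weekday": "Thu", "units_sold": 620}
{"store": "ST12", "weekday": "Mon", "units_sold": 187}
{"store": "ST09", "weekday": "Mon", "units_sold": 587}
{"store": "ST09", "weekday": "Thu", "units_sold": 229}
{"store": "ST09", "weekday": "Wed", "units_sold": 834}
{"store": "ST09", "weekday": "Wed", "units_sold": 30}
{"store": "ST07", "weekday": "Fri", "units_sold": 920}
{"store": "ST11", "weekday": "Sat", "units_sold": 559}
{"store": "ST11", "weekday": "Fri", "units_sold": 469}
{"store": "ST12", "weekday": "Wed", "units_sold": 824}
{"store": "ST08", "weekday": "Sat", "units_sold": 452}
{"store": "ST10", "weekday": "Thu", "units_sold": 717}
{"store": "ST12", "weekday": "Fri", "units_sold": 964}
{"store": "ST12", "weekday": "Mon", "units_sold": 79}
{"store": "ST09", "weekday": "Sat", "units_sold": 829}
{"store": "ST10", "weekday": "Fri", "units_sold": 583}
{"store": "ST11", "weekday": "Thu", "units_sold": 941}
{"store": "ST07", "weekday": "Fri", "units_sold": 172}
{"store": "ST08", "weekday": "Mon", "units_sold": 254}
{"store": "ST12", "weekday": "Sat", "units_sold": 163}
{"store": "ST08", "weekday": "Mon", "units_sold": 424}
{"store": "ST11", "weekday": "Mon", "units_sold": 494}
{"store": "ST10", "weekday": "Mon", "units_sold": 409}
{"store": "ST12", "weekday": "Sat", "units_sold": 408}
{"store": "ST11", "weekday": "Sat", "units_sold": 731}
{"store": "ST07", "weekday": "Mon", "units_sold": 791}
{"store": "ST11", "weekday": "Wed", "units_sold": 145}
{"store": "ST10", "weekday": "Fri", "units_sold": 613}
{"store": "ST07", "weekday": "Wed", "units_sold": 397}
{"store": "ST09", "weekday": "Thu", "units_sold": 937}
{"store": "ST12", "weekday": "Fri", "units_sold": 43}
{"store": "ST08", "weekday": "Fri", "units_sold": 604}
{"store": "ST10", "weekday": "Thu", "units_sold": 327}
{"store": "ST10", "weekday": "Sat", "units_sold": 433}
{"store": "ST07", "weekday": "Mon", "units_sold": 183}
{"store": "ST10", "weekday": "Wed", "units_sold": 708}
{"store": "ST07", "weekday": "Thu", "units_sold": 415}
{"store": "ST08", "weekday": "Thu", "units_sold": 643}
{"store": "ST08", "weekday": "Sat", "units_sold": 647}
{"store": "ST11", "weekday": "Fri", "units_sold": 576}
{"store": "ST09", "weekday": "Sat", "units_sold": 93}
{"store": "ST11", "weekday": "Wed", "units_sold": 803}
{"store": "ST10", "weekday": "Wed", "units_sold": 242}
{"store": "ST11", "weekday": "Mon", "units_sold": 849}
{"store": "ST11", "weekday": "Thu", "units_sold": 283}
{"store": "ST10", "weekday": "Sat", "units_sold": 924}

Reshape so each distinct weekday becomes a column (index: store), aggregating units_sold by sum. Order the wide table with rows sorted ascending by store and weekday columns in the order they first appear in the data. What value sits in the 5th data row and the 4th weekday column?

1224

With rows sorted ascending by store, row 5 is store=ST11. weekday columns in first-appearance order: Wed, Fri, Sat, Thu, Mon; column 4 is Thu.
Long rows with store=ST11, weekday=Thu: 941 + 283 = 1224.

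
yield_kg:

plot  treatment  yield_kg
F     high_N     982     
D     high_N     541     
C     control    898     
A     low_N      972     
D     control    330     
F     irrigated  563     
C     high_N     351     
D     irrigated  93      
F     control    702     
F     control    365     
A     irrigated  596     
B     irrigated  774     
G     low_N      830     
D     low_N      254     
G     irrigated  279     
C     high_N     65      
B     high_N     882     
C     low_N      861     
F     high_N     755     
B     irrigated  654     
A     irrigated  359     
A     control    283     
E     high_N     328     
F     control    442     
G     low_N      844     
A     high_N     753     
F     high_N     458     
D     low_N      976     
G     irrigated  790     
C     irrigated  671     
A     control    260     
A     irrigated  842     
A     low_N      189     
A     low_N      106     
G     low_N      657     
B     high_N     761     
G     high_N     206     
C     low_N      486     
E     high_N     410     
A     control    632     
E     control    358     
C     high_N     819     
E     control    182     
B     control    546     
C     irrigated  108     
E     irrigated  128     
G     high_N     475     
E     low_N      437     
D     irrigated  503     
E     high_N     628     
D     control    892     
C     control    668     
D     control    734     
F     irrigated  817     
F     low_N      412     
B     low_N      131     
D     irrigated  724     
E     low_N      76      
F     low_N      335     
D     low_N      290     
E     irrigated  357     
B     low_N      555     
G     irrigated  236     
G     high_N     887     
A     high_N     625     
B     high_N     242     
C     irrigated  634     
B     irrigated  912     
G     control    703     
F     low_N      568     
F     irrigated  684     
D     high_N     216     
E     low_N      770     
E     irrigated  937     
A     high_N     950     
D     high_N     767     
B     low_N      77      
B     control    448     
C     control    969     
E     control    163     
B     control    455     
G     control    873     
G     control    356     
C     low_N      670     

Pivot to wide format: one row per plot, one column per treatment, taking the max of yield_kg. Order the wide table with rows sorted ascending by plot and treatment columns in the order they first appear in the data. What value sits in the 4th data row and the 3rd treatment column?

976

With rows sorted ascending by plot, row 4 is plot=D. treatment columns in first-appearance order: high_N, control, low_N, irrigated; column 3 is low_N.
Long rows with plot=D, treatment=low_N: max(254, 976, 290) = 976.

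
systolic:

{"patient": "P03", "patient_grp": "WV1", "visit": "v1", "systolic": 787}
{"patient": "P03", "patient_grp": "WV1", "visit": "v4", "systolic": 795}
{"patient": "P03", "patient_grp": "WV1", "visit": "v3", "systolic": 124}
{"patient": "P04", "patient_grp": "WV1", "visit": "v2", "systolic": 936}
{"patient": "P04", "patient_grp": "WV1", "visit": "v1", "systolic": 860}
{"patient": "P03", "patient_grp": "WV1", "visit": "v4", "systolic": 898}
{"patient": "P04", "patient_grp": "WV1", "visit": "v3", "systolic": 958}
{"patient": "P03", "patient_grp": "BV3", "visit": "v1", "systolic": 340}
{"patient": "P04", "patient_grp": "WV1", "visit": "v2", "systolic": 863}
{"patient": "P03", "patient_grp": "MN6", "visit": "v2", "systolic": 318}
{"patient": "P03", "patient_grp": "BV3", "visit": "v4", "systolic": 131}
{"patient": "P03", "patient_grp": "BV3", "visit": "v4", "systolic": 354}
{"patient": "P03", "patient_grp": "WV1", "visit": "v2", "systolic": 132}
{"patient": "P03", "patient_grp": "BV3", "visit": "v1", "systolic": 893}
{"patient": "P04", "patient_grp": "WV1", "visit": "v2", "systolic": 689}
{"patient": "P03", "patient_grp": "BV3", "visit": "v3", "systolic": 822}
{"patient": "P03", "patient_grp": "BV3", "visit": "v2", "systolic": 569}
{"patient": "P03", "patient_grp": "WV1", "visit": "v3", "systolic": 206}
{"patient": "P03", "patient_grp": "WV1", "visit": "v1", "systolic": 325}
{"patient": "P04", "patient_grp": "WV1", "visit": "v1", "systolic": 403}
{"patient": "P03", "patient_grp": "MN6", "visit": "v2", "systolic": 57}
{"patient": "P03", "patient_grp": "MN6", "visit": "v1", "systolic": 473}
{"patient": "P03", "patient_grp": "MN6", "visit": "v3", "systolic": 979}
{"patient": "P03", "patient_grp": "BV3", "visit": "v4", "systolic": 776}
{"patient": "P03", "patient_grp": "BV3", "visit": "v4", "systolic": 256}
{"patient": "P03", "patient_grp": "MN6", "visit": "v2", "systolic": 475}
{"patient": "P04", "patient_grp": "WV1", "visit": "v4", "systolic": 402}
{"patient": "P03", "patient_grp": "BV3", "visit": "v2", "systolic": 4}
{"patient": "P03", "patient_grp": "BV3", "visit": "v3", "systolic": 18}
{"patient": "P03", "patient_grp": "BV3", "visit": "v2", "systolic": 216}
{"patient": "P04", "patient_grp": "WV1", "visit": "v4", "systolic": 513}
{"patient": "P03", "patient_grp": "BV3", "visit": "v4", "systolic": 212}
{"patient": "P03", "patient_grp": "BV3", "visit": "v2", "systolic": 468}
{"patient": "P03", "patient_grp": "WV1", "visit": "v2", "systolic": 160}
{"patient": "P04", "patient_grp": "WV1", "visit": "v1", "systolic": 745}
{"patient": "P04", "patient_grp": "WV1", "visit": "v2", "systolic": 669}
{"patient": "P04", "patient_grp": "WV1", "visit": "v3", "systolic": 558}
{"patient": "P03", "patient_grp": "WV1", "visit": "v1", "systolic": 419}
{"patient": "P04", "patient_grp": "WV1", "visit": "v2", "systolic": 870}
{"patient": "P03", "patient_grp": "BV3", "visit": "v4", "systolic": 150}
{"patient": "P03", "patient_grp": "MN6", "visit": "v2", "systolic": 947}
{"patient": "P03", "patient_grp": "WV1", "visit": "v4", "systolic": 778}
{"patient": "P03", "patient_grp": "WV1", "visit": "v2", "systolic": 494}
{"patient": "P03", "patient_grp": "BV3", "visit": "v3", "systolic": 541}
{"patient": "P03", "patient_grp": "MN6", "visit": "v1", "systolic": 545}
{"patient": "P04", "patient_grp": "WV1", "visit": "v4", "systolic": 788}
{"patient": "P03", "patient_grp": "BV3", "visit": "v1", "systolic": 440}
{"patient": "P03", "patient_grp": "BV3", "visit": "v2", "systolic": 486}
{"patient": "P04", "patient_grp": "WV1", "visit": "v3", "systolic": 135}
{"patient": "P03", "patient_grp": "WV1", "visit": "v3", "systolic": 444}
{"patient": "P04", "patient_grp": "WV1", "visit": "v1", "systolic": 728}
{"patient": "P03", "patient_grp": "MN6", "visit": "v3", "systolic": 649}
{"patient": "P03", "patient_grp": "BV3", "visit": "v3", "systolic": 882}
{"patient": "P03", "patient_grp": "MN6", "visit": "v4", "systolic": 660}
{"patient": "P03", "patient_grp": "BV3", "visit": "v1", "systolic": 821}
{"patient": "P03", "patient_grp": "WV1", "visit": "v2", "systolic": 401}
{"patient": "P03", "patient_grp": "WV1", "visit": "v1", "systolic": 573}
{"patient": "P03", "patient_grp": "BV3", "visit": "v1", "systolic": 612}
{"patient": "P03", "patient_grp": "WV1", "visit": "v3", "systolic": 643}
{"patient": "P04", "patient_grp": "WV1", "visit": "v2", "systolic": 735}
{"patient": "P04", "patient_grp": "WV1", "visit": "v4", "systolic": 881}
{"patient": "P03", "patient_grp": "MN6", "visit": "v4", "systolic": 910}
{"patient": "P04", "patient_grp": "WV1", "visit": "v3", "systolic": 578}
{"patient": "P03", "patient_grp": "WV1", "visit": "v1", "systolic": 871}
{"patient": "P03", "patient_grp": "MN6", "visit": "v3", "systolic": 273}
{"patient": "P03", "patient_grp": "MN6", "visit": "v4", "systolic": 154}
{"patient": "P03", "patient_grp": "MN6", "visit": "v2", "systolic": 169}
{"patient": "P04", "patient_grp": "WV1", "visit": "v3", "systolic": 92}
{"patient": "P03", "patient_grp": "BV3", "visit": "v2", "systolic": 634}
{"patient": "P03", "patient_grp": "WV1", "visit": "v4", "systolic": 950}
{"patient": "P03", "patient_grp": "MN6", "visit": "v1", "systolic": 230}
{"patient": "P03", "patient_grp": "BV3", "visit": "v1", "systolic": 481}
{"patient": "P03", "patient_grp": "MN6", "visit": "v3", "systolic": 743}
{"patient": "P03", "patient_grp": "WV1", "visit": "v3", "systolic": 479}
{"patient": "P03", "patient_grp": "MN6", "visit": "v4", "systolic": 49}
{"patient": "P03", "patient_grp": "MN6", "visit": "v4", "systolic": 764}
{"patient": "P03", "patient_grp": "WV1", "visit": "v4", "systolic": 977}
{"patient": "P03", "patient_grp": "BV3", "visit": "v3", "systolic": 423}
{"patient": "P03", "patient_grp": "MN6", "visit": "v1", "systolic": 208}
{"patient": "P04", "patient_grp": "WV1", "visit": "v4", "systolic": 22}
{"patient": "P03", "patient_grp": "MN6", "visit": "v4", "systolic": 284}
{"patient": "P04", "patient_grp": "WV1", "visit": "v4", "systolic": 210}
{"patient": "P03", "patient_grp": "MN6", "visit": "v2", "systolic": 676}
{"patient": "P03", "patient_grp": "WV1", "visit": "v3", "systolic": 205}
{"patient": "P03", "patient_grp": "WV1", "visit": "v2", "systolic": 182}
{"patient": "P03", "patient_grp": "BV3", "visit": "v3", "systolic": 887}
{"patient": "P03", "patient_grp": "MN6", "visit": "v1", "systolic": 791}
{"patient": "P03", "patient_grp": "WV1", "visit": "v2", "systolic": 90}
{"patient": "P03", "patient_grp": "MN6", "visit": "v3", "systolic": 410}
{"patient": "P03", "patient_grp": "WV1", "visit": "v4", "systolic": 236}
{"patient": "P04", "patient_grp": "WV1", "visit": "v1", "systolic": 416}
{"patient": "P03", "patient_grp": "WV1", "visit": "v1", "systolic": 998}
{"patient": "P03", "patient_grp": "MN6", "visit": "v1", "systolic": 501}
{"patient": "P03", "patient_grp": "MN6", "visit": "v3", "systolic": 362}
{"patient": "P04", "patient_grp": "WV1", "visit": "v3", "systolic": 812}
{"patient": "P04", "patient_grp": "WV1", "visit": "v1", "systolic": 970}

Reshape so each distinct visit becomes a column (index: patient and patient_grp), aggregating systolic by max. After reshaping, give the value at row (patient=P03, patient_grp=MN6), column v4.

910

Rows with patient=P03, patient_grp=MN6 and visit=v4: systolic values are 660, 910, 154, 49, 764, 284.
max(660, 910, 154, 49, 764, 284) = 910.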